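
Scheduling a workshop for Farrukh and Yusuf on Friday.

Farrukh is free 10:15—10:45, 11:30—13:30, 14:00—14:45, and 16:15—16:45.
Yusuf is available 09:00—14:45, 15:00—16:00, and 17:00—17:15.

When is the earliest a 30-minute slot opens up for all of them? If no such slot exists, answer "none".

10:15

Farrukh ∩ Yusuf: 10:15–10:45, 11:30–13:30, 14:00–14:45.
Windows ≥ 30 min: 10:15–10:45, 11:30–13:30, 14:00–14:45.
Earliest such window starts at 10:15.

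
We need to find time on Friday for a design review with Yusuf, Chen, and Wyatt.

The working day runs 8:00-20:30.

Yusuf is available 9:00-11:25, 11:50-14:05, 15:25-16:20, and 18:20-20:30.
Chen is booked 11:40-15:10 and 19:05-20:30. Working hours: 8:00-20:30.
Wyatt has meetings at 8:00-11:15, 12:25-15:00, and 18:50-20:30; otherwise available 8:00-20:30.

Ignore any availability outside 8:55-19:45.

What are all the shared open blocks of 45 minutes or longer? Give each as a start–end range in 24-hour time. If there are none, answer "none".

15:25–16:20

Chen free within 08:00–20:30: 08:00–11:40, 15:10–19:05.
Wyatt free within 08:00–20:30: 11:15–12:25, 15:00–18:50.
Yusuf ∩ Chen: 09:00–11:25, 15:25–16:20, 18:20–19:05.
Yusuf ∩ Chen ∩ Wyatt: 11:15–11:25, 15:25–16:20, 18:20–18:50.
Restricted to 08:55–19:45: 11:15–11:25, 15:25–16:20, 18:20–18:50.
Windows ≥ 45 min: 15:25–16:20.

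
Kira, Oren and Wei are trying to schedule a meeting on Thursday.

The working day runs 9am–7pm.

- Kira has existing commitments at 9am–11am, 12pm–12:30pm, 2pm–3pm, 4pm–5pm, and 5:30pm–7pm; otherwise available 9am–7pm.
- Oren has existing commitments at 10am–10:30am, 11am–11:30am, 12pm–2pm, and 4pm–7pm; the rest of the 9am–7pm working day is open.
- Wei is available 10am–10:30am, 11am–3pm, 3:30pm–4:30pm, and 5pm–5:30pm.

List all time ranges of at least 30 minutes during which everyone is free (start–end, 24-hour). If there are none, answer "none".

11:30–12:00, 15:30–16:00

Kira free within 09:00–19:00: 11:00–12:00, 12:30–14:00, 15:00–16:00, 17:00–17:30.
Oren free within 09:00–19:00: 09:00–10:00, 10:30–11:00, 11:30–12:00, 14:00–16:00.
Kira ∩ Oren: 11:30–12:00, 15:00–16:00.
Kira ∩ Oren ∩ Wei: 11:30–12:00, 15:30–16:00.
Windows ≥ 30 min: 11:30–12:00, 15:30–16:00.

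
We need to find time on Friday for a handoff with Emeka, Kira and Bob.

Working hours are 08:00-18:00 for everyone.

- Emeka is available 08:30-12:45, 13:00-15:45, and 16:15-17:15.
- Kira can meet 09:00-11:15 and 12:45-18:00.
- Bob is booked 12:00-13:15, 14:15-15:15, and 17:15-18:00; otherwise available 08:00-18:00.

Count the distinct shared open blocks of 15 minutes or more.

4

Bob free within 08:00–18:00: 08:00–12:00, 13:15–14:15, 15:15–17:15.
Emeka ∩ Kira: 09:00–11:15, 13:00–15:45, 16:15–17:15.
Emeka ∩ Kira ∩ Bob: 09:00–11:15, 13:15–14:15, 15:15–15:45, 16:15–17:15.
Windows ≥ 15 min: 09:00–11:15, 13:15–14:15, 15:15–15:45, 16:15–17:15.
That's 4 windows.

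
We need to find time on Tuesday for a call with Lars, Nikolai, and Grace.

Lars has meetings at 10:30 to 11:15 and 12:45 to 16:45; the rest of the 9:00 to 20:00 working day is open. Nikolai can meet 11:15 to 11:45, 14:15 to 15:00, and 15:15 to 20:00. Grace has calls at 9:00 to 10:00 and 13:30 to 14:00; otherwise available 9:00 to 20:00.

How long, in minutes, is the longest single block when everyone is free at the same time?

195 minutes

Lars free within 09:00–20:00: 09:00–10:30, 11:15–12:45, 16:45–20:00.
Grace free within 09:00–20:00: 10:00–13:30, 14:00–20:00.
Lars ∩ Nikolai: 11:15–11:45, 16:45–20:00.
Lars ∩ Nikolai ∩ Grace: 11:15–11:45, 16:45–20:00.
Common window lengths: 30, 195 min; longest is 195.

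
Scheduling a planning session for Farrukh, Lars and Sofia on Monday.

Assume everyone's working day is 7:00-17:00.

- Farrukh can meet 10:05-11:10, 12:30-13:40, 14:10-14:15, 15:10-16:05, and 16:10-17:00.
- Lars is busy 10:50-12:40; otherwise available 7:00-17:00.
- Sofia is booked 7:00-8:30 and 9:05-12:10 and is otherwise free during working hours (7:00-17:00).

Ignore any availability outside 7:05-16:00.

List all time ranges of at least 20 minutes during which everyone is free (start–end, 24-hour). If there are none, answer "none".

12:40–13:40, 15:10–16:00

Lars free within 07:00–17:00: 07:00–10:50, 12:40–17:00.
Sofia free within 07:00–17:00: 08:30–09:05, 12:10–17:00.
Farrukh ∩ Lars: 10:05–10:50, 12:40–13:40, 14:10–14:15, 15:10–16:05, 16:10–17:00.
Farrukh ∩ Lars ∩ Sofia: 12:40–13:40, 14:10–14:15, 15:10–16:05, 16:10–17:00.
Restricted to 07:05–16:00: 12:40–13:40, 14:10–14:15, 15:10–16:00.
Windows ≥ 20 min: 12:40–13:40, 15:10–16:00.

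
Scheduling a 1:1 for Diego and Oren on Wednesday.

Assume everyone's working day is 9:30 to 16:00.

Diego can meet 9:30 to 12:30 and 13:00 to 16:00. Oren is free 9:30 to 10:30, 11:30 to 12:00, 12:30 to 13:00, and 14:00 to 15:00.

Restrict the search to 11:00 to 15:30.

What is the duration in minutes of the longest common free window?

60 minutes

Diego ∩ Oren: 09:30–10:30, 11:30–12:00, 14:00–15:00.
Restricted to 11:00–15:30: 11:30–12:00, 14:00–15:00.
Common window lengths: 30, 60 min; longest is 60.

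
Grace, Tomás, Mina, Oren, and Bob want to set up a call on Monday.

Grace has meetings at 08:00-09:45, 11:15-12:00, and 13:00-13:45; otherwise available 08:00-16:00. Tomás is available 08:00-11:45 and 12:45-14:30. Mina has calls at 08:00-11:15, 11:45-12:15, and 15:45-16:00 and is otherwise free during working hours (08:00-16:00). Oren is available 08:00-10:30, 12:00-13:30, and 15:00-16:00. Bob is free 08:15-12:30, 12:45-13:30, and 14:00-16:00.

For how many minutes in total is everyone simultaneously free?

Grace free within 08:00–16:00: 09:45–11:15, 12:00–13:00, 13:45–16:00.
Mina free within 08:00–16:00: 11:15–11:45, 12:15–15:45.
Grace ∩ Tomás: 09:45–11:15, 12:45–13:00, 13:45–14:30.
Grace ∩ Tomás ∩ Mina: 12:45–13:00, 13:45–14:30.
Grace ∩ Tomás ∩ Mina ∩ Oren: 12:45–13:00.
Grace ∩ Tomás ∩ Mina ∩ Oren ∩ Bob: 12:45–13:00.
Total common minutes: 15.

15 minutes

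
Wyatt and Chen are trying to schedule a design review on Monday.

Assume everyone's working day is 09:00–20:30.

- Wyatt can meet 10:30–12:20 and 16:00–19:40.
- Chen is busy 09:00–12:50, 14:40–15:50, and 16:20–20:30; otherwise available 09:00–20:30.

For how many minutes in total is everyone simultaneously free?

Chen free within 09:00–20:30: 12:50–14:40, 15:50–16:20.
Wyatt ∩ Chen: 16:00–16:20.
Total common minutes: 20.

20 minutes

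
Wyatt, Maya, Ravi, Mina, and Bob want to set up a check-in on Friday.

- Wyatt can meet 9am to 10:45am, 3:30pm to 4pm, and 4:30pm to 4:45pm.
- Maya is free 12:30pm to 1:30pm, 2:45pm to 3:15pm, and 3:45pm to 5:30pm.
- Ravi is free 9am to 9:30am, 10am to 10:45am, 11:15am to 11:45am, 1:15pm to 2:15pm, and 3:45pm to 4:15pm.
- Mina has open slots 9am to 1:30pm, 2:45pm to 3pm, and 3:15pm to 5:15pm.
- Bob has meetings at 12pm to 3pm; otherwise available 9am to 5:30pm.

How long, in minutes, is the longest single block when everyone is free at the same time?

Bob free within 09:00–17:30: 09:00–12:00, 15:00–17:30.
Wyatt ∩ Maya: 15:45–16:00, 16:30–16:45.
Wyatt ∩ Maya ∩ Ravi: 15:45–16:00.
Wyatt ∩ Maya ∩ Ravi ∩ Mina: 15:45–16:00.
Wyatt ∩ Maya ∩ Ravi ∩ Mina ∩ Bob: 15:45–16:00.
Single common window of 15 minutes.

15 minutes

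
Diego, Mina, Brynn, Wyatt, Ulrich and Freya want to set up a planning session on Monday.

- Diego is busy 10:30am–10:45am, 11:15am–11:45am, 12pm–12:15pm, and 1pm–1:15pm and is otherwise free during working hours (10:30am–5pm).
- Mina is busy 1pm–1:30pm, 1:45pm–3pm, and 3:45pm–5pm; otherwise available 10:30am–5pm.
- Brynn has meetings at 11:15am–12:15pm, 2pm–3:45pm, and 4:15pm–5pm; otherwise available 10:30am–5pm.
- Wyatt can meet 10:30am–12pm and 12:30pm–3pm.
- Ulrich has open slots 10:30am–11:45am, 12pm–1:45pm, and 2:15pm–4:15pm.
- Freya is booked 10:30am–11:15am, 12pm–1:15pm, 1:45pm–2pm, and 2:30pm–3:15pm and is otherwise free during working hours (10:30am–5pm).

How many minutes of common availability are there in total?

Diego free within 10:30–17:00: 10:45–11:15, 11:45–12:00, 12:15–13:00, 13:15–17:00.
Mina free within 10:30–17:00: 10:30–13:00, 13:30–13:45, 15:00–15:45.
Brynn free within 10:30–17:00: 10:30–11:15, 12:15–14:00, 15:45–16:15.
Freya free within 10:30–17:00: 11:15–12:00, 13:15–13:45, 14:00–14:30, 15:15–17:00.
Diego ∩ Mina: 10:45–11:15, 11:45–12:00, 12:15–13:00, 13:30–13:45, 15:00–15:45.
Diego ∩ Mina ∩ Brynn: 10:45–11:15, 12:15–13:00, 13:30–13:45.
Diego ∩ Mina ∩ Brynn ∩ Wyatt: 10:45–11:15, 12:30–13:00, 13:30–13:45.
Diego ∩ Mina ∩ Brynn ∩ Wyatt ∩ Ulrich: 10:45–11:15, 12:30–13:00, 13:30–13:45.
Diego ∩ Mina ∩ Brynn ∩ Wyatt ∩ Ulrich ∩ Freya: 13:30–13:45.
Total common minutes: 15.

15 minutes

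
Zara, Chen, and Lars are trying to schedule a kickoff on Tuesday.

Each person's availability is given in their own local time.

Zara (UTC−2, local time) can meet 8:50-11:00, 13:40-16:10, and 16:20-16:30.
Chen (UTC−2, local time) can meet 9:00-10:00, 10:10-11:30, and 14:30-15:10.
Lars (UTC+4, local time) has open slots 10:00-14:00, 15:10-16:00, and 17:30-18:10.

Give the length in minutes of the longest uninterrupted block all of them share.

50 minutes

Zara → UTC: 10:50–13:00, 15:40–18:10, 18:20–18:30.
Chen → UTC: 11:00–12:00, 12:10–13:30, 16:30–17:10.
Lars → UTC: 06:00–10:00, 11:10–12:00, 13:30–14:10.
Zara ∩ Chen: 11:00–12:00, 12:10–13:00, 16:30–17:10.
Zara ∩ Chen ∩ Lars: 11:10–12:00.
Single common window of 50 minutes.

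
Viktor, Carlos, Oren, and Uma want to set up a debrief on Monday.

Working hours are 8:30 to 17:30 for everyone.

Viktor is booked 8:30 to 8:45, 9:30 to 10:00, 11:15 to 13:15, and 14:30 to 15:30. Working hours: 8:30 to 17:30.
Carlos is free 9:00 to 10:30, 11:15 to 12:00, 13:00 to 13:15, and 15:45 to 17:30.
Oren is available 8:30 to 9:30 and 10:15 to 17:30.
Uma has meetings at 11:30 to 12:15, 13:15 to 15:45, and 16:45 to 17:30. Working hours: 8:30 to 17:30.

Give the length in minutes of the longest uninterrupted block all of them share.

Viktor free within 08:30–17:30: 08:45–09:30, 10:00–11:15, 13:15–14:30, 15:30–17:30.
Uma free within 08:30–17:30: 08:30–11:30, 12:15–13:15, 15:45–16:45.
Viktor ∩ Carlos: 09:00–09:30, 10:00–10:30, 15:45–17:30.
Viktor ∩ Carlos ∩ Oren: 09:00–09:30, 10:15–10:30, 15:45–17:30.
Viktor ∩ Carlos ∩ Oren ∩ Uma: 09:00–09:30, 10:15–10:30, 15:45–16:45.
Common window lengths: 30, 15, 60 min; longest is 60.

60 minutes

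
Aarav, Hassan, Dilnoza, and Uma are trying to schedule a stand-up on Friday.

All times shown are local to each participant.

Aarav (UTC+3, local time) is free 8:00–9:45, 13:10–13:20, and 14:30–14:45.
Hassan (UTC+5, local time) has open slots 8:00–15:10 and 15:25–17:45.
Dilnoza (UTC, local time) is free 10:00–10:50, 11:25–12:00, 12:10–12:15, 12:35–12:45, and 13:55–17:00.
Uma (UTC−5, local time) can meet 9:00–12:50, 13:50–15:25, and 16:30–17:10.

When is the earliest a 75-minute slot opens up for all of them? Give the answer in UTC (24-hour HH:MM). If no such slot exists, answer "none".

none

Aarav → UTC: 05:00–06:45, 10:10–10:20, 11:30–11:45.
Hassan → UTC: 03:00–10:10, 10:25–12:45.
Dilnoza → UTC: 10:00–10:50, 11:25–12:00, 12:10–12:15, 12:35–12:45, 13:55–17:00.
Uma → UTC: 14:00–17:50, 18:50–20:25, 21:30–22:10.
Aarav ∩ Hassan: 05:00–06:45, 11:30–11:45.
Aarav ∩ Hassan ∩ Dilnoza: 11:30–11:45.
Aarav ∩ Hassan ∩ Dilnoza ∩ Uma: (none).
Windows ≥ 75 min: (none).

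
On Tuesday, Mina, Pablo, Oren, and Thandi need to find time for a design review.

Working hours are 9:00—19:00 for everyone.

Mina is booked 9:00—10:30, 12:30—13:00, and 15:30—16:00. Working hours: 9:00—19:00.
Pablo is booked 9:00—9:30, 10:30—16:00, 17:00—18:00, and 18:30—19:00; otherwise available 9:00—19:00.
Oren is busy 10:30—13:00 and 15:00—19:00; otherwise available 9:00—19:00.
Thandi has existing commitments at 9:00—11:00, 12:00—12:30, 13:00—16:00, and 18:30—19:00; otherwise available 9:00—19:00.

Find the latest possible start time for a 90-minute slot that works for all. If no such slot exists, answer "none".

none

Mina free within 09:00–19:00: 10:30–12:30, 13:00–15:30, 16:00–19:00.
Pablo free within 09:00–19:00: 09:30–10:30, 16:00–17:00, 18:00–18:30.
Oren free within 09:00–19:00: 09:00–10:30, 13:00–15:00.
Thandi free within 09:00–19:00: 11:00–12:00, 12:30–13:00, 16:00–18:30.
Mina ∩ Pablo: 16:00–17:00, 18:00–18:30.
Mina ∩ Pablo ∩ Oren: (none).
Mina ∩ Pablo ∩ Oren ∩ Thandi: (none).
Windows ≥ 90 min: (none).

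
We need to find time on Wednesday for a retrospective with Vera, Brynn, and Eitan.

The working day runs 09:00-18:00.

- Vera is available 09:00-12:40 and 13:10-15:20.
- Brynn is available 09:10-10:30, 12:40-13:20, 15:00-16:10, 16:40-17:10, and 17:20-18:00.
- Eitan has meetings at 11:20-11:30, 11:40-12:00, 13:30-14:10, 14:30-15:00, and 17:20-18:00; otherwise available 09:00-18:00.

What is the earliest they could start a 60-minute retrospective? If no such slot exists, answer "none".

09:10

Eitan free within 09:00–18:00: 09:00–11:20, 11:30–11:40, 12:00–13:30, 14:10–14:30, 15:00–17:20.
Vera ∩ Brynn: 09:10–10:30, 13:10–13:20, 15:00–15:20.
Vera ∩ Brynn ∩ Eitan: 09:10–10:30, 13:10–13:20, 15:00–15:20.
Windows ≥ 60 min: 09:10–10:30.
Earliest such window starts at 09:10.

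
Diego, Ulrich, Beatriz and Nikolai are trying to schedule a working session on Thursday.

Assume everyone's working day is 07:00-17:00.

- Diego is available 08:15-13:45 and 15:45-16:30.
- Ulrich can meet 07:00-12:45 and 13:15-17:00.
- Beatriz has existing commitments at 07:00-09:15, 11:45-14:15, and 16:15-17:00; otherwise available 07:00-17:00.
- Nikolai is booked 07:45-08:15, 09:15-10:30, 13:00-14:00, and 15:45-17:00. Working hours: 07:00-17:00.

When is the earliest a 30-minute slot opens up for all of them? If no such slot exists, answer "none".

Beatriz free within 07:00–17:00: 09:15–11:45, 14:15–16:15.
Nikolai free within 07:00–17:00: 07:00–07:45, 08:15–09:15, 10:30–13:00, 14:00–15:45.
Diego ∩ Ulrich: 08:15–12:45, 13:15–13:45, 15:45–16:30.
Diego ∩ Ulrich ∩ Beatriz: 09:15–11:45, 15:45–16:15.
Diego ∩ Ulrich ∩ Beatriz ∩ Nikolai: 10:30–11:45.
Windows ≥ 30 min: 10:30–11:45.
Earliest such window starts at 10:30.

10:30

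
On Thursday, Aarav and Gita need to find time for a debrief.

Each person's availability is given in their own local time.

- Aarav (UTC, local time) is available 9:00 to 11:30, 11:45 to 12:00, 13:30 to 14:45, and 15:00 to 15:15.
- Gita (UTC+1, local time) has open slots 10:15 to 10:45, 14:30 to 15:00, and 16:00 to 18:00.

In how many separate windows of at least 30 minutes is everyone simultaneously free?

Aarav → UTC: 09:00–11:30, 11:45–12:00, 13:30–14:45, 15:00–15:15.
Gita → UTC: 09:15–09:45, 13:30–14:00, 15:00–17:00.
Aarav ∩ Gita: 09:15–09:45, 13:30–14:00, 15:00–15:15.
Windows ≥ 30 min: 09:15–09:45, 13:30–14:00.
That's 2 windows.

2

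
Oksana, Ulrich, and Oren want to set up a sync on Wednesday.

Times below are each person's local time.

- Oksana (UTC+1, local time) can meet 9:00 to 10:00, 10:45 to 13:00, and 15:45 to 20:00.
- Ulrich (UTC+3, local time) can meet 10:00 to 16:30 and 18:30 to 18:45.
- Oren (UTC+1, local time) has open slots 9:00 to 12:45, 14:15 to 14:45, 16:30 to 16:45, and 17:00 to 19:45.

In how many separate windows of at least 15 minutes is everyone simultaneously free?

Oksana → UTC: 08:00–09:00, 09:45–12:00, 14:45–19:00.
Ulrich → UTC: 07:00–13:30, 15:30–15:45.
Oren → UTC: 08:00–11:45, 13:15–13:45, 15:30–15:45, 16:00–18:45.
Oksana ∩ Ulrich: 08:00–09:00, 09:45–12:00, 15:30–15:45.
Oksana ∩ Ulrich ∩ Oren: 08:00–09:00, 09:45–11:45, 15:30–15:45.
Windows ≥ 15 min: 08:00–09:00, 09:45–11:45, 15:30–15:45.
That's 3 windows.

3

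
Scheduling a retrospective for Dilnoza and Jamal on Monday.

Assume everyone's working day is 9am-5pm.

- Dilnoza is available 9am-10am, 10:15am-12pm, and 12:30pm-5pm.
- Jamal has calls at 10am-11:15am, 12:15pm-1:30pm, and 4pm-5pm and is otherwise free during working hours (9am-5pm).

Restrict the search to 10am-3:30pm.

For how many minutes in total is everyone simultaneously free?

165 minutes

Jamal free within 09:00–17:00: 09:00–10:00, 11:15–12:15, 13:30–16:00.
Dilnoza ∩ Jamal: 09:00–10:00, 11:15–12:00, 13:30–16:00.
Restricted to 10:00–15:30: 11:15–12:00, 13:30–15:30.
Total common minutes: 45 + 120 = 165.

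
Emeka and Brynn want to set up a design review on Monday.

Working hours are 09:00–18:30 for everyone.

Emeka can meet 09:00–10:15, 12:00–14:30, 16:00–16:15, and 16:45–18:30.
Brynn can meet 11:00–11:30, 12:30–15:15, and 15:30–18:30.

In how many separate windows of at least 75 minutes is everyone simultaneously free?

Emeka ∩ Brynn: 12:30–14:30, 16:00–16:15, 16:45–18:30.
Windows ≥ 75 min: 12:30–14:30, 16:45–18:30.
That's 2 windows.

2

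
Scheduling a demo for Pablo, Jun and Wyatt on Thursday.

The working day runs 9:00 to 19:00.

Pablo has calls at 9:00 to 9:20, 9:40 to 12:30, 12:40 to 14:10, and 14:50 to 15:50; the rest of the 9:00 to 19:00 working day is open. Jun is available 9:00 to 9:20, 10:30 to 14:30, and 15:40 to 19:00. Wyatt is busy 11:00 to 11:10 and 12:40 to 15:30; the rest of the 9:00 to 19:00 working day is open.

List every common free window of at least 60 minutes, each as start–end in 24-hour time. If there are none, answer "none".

15:50–19:00

Pablo free within 09:00–19:00: 09:20–09:40, 12:30–12:40, 14:10–14:50, 15:50–19:00.
Wyatt free within 09:00–19:00: 09:00–11:00, 11:10–12:40, 15:30–19:00.
Pablo ∩ Jun: 12:30–12:40, 14:10–14:30, 15:50–19:00.
Pablo ∩ Jun ∩ Wyatt: 12:30–12:40, 15:50–19:00.
Windows ≥ 60 min: 15:50–19:00.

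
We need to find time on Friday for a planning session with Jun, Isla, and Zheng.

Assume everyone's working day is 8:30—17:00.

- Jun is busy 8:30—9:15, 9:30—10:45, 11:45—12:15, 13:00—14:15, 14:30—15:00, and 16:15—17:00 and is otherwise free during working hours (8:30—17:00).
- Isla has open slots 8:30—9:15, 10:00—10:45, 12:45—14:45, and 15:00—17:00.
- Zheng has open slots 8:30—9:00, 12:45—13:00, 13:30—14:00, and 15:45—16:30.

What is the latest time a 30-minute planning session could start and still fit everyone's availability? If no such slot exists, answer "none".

Jun free within 08:30–17:00: 09:15–09:30, 10:45–11:45, 12:15–13:00, 14:15–14:30, 15:00–16:15.
Jun ∩ Isla: 12:45–13:00, 14:15–14:30, 15:00–16:15.
Jun ∩ Isla ∩ Zheng: 12:45–13:00, 15:45–16:15.
Windows ≥ 30 min: 15:45–16:15.
Latest start in the last window 15:45–16:15 is 16:15 − 30 min = 15:45.

15:45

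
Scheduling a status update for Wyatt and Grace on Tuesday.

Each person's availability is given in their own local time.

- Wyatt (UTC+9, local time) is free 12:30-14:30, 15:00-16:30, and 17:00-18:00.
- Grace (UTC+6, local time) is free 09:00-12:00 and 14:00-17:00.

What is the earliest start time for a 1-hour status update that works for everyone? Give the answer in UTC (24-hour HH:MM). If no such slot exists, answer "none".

03:30

Wyatt → UTC: 03:30–05:30, 06:00–07:30, 08:00–09:00.
Grace → UTC: 03:00–06:00, 08:00–11:00.
Wyatt ∩ Grace: 03:30–05:30, 08:00–09:00.
Windows ≥ 60 min: 03:30–05:30, 08:00–09:00.
Earliest such window starts at 03:30.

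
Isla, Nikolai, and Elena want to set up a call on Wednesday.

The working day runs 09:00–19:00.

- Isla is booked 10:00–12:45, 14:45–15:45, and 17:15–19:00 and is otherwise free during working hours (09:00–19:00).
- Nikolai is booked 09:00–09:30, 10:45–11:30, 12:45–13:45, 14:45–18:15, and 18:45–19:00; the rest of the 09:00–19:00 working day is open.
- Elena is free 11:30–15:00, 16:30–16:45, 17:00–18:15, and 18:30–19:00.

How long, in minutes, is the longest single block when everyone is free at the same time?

60 minutes

Isla free within 09:00–19:00: 09:00–10:00, 12:45–14:45, 15:45–17:15.
Nikolai free within 09:00–19:00: 09:30–10:45, 11:30–12:45, 13:45–14:45, 18:15–18:45.
Isla ∩ Nikolai: 09:30–10:00, 13:45–14:45.
Isla ∩ Nikolai ∩ Elena: 13:45–14:45.
Single common window of 60 minutes.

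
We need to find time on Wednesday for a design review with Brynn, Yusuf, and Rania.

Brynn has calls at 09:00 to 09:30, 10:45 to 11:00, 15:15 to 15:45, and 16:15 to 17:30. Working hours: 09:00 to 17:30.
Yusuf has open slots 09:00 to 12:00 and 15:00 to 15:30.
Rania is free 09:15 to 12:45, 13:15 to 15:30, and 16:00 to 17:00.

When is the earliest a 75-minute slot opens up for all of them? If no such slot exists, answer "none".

Brynn free within 09:00–17:30: 09:30–10:45, 11:00–15:15, 15:45–16:15.
Brynn ∩ Yusuf: 09:30–10:45, 11:00–12:00, 15:00–15:15.
Brynn ∩ Yusuf ∩ Rania: 09:30–10:45, 11:00–12:00, 15:00–15:15.
Windows ≥ 75 min: 09:30–10:45.
Earliest such window starts at 09:30.

09:30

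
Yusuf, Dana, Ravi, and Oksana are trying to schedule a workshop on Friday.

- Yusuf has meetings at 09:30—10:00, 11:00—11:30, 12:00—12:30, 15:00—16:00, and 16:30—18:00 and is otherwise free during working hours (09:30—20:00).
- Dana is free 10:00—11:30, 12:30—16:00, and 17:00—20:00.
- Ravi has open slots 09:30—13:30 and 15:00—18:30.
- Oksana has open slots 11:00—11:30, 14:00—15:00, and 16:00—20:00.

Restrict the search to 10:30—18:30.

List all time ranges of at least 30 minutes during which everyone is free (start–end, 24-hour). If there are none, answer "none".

Yusuf free within 09:30–20:00: 10:00–11:00, 11:30–12:00, 12:30–15:00, 16:00–16:30, 18:00–20:00.
Yusuf ∩ Dana: 10:00–11:00, 12:30–15:00, 18:00–20:00.
Yusuf ∩ Dana ∩ Ravi: 10:00–11:00, 12:30–13:30, 18:00–18:30.
Yusuf ∩ Dana ∩ Ravi ∩ Oksana: 18:00–18:30.
Restricted to 10:30–18:30: 18:00–18:30.
Windows ≥ 30 min: 18:00–18:30.

18:00–18:30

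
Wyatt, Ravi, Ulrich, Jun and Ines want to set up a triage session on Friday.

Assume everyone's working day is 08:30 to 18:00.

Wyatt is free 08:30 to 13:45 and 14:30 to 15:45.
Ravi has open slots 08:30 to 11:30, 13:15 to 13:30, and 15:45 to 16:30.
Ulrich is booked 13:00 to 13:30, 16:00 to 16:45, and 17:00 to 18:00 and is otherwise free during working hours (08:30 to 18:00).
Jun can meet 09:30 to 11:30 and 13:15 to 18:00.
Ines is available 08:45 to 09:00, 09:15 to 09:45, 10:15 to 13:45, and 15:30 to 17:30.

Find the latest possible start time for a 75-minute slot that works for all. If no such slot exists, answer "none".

Ulrich free within 08:30–18:00: 08:30–13:00, 13:30–16:00, 16:45–17:00.
Wyatt ∩ Ravi: 08:30–11:30, 13:15–13:30.
Wyatt ∩ Ravi ∩ Ulrich: 08:30–11:30.
Wyatt ∩ Ravi ∩ Ulrich ∩ Jun: 09:30–11:30.
Wyatt ∩ Ravi ∩ Ulrich ∩ Jun ∩ Ines: 09:30–09:45, 10:15–11:30.
Windows ≥ 75 min: 10:15–11:30.
Latest start in the last window 10:15–11:30 is 11:30 − 75 min = 10:15.

10:15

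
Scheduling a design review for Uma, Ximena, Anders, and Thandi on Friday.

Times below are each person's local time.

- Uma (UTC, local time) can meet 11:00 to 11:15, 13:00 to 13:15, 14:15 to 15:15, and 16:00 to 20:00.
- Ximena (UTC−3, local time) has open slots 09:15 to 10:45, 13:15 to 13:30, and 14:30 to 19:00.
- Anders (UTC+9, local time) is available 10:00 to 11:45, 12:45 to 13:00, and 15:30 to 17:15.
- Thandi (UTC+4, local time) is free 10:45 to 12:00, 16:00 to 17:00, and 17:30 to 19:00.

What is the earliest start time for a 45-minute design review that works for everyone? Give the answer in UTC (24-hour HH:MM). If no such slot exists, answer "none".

none

Uma → UTC: 11:00–11:15, 13:00–13:15, 14:15–15:15, 16:00–20:00.
Ximena → UTC: 12:15–13:45, 16:15–16:30, 17:30–22:00.
Anders → UTC: 01:00–02:45, 03:45–04:00, 06:30–08:15.
Thandi → UTC: 06:45–08:00, 12:00–13:00, 13:30–15:00.
Uma ∩ Ximena: 13:00–13:15, 16:15–16:30, 17:30–20:00.
Uma ∩ Ximena ∩ Anders: (none).
Uma ∩ Ximena ∩ Anders ∩ Thandi: (none).
Windows ≥ 45 min: (none).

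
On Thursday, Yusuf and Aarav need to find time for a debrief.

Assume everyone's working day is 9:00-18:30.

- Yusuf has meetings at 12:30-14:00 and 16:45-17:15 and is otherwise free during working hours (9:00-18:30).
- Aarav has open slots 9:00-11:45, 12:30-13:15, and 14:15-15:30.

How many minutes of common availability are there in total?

Yusuf free within 09:00–18:30: 09:00–12:30, 14:00–16:45, 17:15–18:30.
Yusuf ∩ Aarav: 09:00–11:45, 14:15–15:30.
Total common minutes: 165 + 75 = 240.

240 minutes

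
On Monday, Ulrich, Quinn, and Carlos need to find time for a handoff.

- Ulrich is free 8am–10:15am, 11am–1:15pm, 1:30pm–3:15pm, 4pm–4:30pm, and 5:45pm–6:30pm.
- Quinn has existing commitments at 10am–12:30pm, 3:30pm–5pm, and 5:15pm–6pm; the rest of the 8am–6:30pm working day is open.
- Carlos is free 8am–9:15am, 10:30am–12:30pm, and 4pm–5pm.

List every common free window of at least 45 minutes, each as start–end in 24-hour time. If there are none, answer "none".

Quinn free within 08:00–18:30: 08:00–10:00, 12:30–15:30, 17:00–17:15, 18:00–18:30.
Ulrich ∩ Quinn: 08:00–10:00, 12:30–13:15, 13:30–15:15, 18:00–18:30.
Ulrich ∩ Quinn ∩ Carlos: 08:00–09:15.
Windows ≥ 45 min: 08:00–09:15.

08:00–09:15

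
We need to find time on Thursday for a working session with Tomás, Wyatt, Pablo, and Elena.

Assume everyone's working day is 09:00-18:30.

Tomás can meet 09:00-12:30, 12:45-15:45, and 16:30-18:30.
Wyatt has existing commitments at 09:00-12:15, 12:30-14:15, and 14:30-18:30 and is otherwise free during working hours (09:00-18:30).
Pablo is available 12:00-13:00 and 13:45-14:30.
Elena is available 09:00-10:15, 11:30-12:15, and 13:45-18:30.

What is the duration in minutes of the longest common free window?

15 minutes

Wyatt free within 09:00–18:30: 12:15–12:30, 14:15–14:30.
Tomás ∩ Wyatt: 12:15–12:30, 14:15–14:30.
Tomás ∩ Wyatt ∩ Pablo: 12:15–12:30, 14:15–14:30.
Tomás ∩ Wyatt ∩ Pablo ∩ Elena: 14:15–14:30.
Single common window of 15 minutes.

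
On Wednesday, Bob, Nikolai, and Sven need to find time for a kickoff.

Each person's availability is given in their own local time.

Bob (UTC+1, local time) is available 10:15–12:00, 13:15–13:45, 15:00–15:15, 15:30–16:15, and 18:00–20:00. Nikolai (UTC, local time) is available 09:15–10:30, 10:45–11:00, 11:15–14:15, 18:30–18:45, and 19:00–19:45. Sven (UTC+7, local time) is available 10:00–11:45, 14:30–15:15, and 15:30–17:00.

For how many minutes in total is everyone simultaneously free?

Bob → UTC: 09:15–11:00, 12:15–12:45, 14:00–14:15, 14:30–15:15, 17:00–19:00.
Nikolai → UTC: 09:15–10:30, 10:45–11:00, 11:15–14:15, 18:30–18:45, 19:00–19:45.
Sven → UTC: 03:00–04:45, 07:30–08:15, 08:30–10:00.
Bob ∩ Nikolai: 09:15–10:30, 10:45–11:00, 12:15–12:45, 14:00–14:15, 18:30–18:45.
Bob ∩ Nikolai ∩ Sven: 09:15–10:00.
Total common minutes: 45.

45 minutes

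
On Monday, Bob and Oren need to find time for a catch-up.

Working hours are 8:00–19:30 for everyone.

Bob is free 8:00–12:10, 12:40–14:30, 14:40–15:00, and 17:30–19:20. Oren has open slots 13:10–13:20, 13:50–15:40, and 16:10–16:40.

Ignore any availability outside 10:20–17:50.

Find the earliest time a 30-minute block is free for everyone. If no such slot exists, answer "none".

Bob ∩ Oren: 13:10–13:20, 13:50–14:30, 14:40–15:00.
Restricted to 10:20–17:50: 13:10–13:20, 13:50–14:30, 14:40–15:00.
Windows ≥ 30 min: 13:50–14:30.
Earliest such window starts at 13:50.

13:50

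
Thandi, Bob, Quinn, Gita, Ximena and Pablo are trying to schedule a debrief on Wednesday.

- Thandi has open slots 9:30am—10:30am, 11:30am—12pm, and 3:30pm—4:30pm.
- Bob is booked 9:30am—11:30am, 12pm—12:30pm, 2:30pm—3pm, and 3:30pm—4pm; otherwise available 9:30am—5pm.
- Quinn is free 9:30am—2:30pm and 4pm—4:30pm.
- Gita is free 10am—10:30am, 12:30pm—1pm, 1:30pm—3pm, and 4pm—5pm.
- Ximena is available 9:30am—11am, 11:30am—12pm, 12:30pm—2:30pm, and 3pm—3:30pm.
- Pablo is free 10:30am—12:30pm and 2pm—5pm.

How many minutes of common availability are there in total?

Bob free within 09:30–17:00: 11:30–12:00, 12:30–14:30, 15:00–15:30, 16:00–17:00.
Thandi ∩ Bob: 11:30–12:00, 16:00–16:30.
Thandi ∩ Bob ∩ Quinn: 11:30–12:00, 16:00–16:30.
Thandi ∩ Bob ∩ Quinn ∩ Gita: 16:00–16:30.
Thandi ∩ Bob ∩ Quinn ∩ Gita ∩ Ximena: (none).
Thandi ∩ Bob ∩ Quinn ∩ Gita ∩ Ximena ∩ Pablo: (none).
Total common minutes: 0.

0 minutes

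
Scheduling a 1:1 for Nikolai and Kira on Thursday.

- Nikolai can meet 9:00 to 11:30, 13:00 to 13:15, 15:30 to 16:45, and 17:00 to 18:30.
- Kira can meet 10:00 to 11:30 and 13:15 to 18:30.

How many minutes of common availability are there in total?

255 minutes

Nikolai ∩ Kira: 10:00–11:30, 15:30–16:45, 17:00–18:30.
Total common minutes: 90 + 75 + 90 = 255.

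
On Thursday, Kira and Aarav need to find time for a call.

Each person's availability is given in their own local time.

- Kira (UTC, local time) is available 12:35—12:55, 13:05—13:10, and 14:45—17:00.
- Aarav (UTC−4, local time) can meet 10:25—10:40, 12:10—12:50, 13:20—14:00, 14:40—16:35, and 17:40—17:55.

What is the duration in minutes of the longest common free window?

40 minutes

Kira → UTC: 12:35–12:55, 13:05–13:10, 14:45–17:00.
Aarav → UTC: 14:25–14:40, 16:10–16:50, 17:20–18:00, 18:40–20:35, 21:40–21:55.
Kira ∩ Aarav: 16:10–16:50.
Single common window of 40 minutes.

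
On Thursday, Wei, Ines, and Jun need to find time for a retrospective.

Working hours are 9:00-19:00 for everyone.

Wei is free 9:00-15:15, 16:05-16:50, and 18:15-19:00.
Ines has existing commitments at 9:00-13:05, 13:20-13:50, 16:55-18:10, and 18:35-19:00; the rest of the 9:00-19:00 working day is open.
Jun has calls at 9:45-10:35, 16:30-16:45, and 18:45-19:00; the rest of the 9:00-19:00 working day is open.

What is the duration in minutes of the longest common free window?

85 minutes

Ines free within 09:00–19:00: 13:05–13:20, 13:50–16:55, 18:10–18:35.
Jun free within 09:00–19:00: 09:00–09:45, 10:35–16:30, 16:45–18:45.
Wei ∩ Ines: 13:05–13:20, 13:50–15:15, 16:05–16:50, 18:15–18:35.
Wei ∩ Ines ∩ Jun: 13:05–13:20, 13:50–15:15, 16:05–16:30, 16:45–16:50, 18:15–18:35.
Common window lengths: 15, 85, 25, 5, 20 min; longest is 85.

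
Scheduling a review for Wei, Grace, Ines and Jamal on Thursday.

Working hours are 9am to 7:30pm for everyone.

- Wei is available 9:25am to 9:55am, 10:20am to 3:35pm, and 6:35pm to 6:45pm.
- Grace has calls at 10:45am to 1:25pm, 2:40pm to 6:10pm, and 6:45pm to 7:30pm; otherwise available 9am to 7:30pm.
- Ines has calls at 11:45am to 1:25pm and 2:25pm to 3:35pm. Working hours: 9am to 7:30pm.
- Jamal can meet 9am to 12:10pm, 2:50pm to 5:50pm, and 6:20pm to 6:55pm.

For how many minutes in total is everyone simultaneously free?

Grace free within 09:00–19:30: 09:00–10:45, 13:25–14:40, 18:10–18:45.
Ines free within 09:00–19:30: 09:00–11:45, 13:25–14:25, 15:35–19:30.
Wei ∩ Grace: 09:25–09:55, 10:20–10:45, 13:25–14:40, 18:35–18:45.
Wei ∩ Grace ∩ Ines: 09:25–09:55, 10:20–10:45, 13:25–14:25, 18:35–18:45.
Wei ∩ Grace ∩ Ines ∩ Jamal: 09:25–09:55, 10:20–10:45, 18:35–18:45.
Total common minutes: 30 + 25 + 10 = 65.

65 minutes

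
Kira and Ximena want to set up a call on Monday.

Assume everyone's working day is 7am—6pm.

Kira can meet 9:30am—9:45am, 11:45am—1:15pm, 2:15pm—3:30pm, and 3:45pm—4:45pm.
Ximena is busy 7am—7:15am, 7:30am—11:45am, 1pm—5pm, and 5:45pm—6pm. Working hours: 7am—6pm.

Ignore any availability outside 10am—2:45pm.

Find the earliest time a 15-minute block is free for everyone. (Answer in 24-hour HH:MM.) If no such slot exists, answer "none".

Ximena free within 07:00–18:00: 07:15–07:30, 11:45–13:00, 17:00–17:45.
Kira ∩ Ximena: 11:45–13:00.
Restricted to 10:00–14:45: 11:45–13:00.
Windows ≥ 15 min: 11:45–13:00.
Earliest such window starts at 11:45.

11:45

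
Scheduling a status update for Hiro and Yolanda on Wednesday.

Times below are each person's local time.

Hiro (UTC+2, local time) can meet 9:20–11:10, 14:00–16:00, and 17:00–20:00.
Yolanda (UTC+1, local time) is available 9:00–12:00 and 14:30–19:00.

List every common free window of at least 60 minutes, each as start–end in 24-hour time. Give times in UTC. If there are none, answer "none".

Hiro → UTC: 07:20–09:10, 12:00–14:00, 15:00–18:00.
Yolanda → UTC: 08:00–11:00, 13:30–18:00.
Hiro ∩ Yolanda: 08:00–09:10, 13:30–14:00, 15:00–18:00.
Windows ≥ 60 min: 08:00–09:10, 15:00–18:00.

08:00–09:10, 15:00–18:00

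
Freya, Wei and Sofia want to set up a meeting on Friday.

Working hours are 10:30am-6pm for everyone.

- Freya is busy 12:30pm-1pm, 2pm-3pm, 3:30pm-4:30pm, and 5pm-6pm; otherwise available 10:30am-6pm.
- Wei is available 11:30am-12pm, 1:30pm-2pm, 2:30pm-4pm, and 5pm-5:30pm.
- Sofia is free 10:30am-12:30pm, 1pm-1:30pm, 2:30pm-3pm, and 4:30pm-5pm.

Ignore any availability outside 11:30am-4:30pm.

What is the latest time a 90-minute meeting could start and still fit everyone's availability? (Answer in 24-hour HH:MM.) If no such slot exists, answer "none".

none

Freya free within 10:30–18:00: 10:30–12:30, 13:00–14:00, 15:00–15:30, 16:30–17:00.
Freya ∩ Wei: 11:30–12:00, 13:30–14:00, 15:00–15:30.
Freya ∩ Wei ∩ Sofia: 11:30–12:00.
Restricted to 11:30–16:30: 11:30–12:00.
Windows ≥ 90 min: (none).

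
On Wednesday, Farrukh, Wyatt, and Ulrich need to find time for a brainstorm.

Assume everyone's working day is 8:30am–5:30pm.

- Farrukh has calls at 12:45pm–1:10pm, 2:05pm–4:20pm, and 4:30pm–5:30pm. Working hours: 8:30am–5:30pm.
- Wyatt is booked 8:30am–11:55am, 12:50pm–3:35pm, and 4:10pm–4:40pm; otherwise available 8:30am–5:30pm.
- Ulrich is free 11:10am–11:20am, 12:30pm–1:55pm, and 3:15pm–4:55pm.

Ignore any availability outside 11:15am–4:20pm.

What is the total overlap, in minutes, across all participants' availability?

15 minutes

Farrukh free within 08:30–17:30: 08:30–12:45, 13:10–14:05, 16:20–16:30.
Wyatt free within 08:30–17:30: 11:55–12:50, 15:35–16:10, 16:40–17:30.
Farrukh ∩ Wyatt: 11:55–12:45.
Farrukh ∩ Wyatt ∩ Ulrich: 12:30–12:45.
Restricted to 11:15–16:20: 12:30–12:45.
Total common minutes: 15.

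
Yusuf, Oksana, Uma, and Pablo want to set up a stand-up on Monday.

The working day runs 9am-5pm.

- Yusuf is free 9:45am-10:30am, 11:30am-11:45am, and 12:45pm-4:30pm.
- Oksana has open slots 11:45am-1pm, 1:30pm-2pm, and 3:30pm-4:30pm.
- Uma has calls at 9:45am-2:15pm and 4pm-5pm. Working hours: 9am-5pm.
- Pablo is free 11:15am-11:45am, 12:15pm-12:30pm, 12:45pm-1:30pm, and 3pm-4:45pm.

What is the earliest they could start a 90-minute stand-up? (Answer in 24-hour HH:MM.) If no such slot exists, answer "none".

none

Uma free within 09:00–17:00: 09:00–09:45, 14:15–16:00.
Yusuf ∩ Oksana: 12:45–13:00, 13:30–14:00, 15:30–16:30.
Yusuf ∩ Oksana ∩ Uma: 15:30–16:00.
Yusuf ∩ Oksana ∩ Uma ∩ Pablo: 15:30–16:00.
Windows ≥ 90 min: (none).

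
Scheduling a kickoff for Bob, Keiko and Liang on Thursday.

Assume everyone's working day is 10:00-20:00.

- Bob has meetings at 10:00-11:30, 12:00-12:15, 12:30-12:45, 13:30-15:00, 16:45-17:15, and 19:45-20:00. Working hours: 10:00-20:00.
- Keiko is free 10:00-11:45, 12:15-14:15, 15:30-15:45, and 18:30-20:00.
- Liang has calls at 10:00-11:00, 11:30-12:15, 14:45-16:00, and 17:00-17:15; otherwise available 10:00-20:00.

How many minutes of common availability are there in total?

135 minutes

Bob free within 10:00–20:00: 11:30–12:00, 12:15–12:30, 12:45–13:30, 15:00–16:45, 17:15–19:45.
Liang free within 10:00–20:00: 11:00–11:30, 12:15–14:45, 16:00–17:00, 17:15–20:00.
Bob ∩ Keiko: 11:30–11:45, 12:15–12:30, 12:45–13:30, 15:30–15:45, 18:30–19:45.
Bob ∩ Keiko ∩ Liang: 12:15–12:30, 12:45–13:30, 18:30–19:45.
Total common minutes: 15 + 45 + 75 = 135.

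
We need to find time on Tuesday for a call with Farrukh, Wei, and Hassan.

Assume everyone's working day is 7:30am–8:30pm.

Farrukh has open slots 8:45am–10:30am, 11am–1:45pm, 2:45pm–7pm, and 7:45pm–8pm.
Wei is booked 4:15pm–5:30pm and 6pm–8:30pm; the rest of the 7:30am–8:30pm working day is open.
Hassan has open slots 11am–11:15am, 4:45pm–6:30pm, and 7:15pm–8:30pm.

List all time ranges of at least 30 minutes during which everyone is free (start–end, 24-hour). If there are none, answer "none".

17:30–18:00

Wei free within 07:30–20:30: 07:30–16:15, 17:30–18:00.
Farrukh ∩ Wei: 08:45–10:30, 11:00–13:45, 14:45–16:15, 17:30–18:00.
Farrukh ∩ Wei ∩ Hassan: 11:00–11:15, 17:30–18:00.
Windows ≥ 30 min: 17:30–18:00.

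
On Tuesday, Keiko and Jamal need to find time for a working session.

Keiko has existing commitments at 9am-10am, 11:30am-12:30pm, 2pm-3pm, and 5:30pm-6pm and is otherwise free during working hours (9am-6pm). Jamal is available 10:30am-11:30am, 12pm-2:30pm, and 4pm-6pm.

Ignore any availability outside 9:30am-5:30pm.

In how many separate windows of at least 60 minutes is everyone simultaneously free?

3

Keiko free within 09:00–18:00: 10:00–11:30, 12:30–14:00, 15:00–17:30.
Keiko ∩ Jamal: 10:30–11:30, 12:30–14:00, 16:00–17:30.
Restricted to 09:30–17:30: 10:30–11:30, 12:30–14:00, 16:00–17:30.
Windows ≥ 60 min: 10:30–11:30, 12:30–14:00, 16:00–17:30.
That's 3 windows.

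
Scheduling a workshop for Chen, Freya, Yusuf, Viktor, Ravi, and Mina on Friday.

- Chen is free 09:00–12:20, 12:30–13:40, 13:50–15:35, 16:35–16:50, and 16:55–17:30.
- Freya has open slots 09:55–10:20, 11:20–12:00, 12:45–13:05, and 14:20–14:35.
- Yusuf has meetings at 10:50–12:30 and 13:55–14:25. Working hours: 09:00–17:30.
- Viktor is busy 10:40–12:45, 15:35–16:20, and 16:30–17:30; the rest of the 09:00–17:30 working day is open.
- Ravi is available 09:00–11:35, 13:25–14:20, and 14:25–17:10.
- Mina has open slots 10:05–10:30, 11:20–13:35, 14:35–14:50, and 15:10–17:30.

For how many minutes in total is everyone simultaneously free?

Yusuf free within 09:00–17:30: 09:00–10:50, 12:30–13:55, 14:25–17:30.
Viktor free within 09:00–17:30: 09:00–10:40, 12:45–15:35, 16:20–16:30.
Chen ∩ Freya: 09:55–10:20, 11:20–12:00, 12:45–13:05, 14:20–14:35.
Chen ∩ Freya ∩ Yusuf: 09:55–10:20, 12:45–13:05, 14:25–14:35.
Chen ∩ Freya ∩ Yusuf ∩ Viktor: 09:55–10:20, 12:45–13:05, 14:25–14:35.
Chen ∩ Freya ∩ Yusuf ∩ Viktor ∩ Ravi: 09:55–10:20, 14:25–14:35.
Chen ∩ Freya ∩ Yusuf ∩ Viktor ∩ Ravi ∩ Mina: 10:05–10:20.
Total common minutes: 15.

15 minutes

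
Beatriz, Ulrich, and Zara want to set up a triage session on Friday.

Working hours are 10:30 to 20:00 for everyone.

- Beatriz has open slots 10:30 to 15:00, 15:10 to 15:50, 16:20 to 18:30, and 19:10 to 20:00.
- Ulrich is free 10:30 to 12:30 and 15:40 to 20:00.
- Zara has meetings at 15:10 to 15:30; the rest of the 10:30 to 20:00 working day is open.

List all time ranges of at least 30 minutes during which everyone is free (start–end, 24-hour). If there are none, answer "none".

10:30–12:30, 16:20–18:30, 19:10–20:00

Zara free within 10:30–20:00: 10:30–15:10, 15:30–20:00.
Beatriz ∩ Ulrich: 10:30–12:30, 15:40–15:50, 16:20–18:30, 19:10–20:00.
Beatriz ∩ Ulrich ∩ Zara: 10:30–12:30, 15:40–15:50, 16:20–18:30, 19:10–20:00.
Windows ≥ 30 min: 10:30–12:30, 16:20–18:30, 19:10–20:00.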